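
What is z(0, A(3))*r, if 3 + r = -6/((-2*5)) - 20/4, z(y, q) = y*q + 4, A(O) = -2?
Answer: -148/5 ≈ -29.600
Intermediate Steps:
z(y, q) = 4 + q*y (z(y, q) = q*y + 4 = 4 + q*y)
r = -37/5 (r = -3 + (-6/((-2*5)) - 20/4) = -3 + (-6/(-10) - 20*1/4) = -3 + (-6*(-1/10) - 5) = -3 + (3/5 - 5) = -3 - 22/5 = -37/5 ≈ -7.4000)
z(0, A(3))*r = (4 - 2*0)*(-37/5) = (4 + 0)*(-37/5) = 4*(-37/5) = -148/5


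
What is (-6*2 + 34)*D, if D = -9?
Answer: -198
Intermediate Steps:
(-6*2 + 34)*D = (-6*2 + 34)*(-9) = (-12 + 34)*(-9) = 22*(-9) = -198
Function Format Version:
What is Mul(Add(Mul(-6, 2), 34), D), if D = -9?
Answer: -198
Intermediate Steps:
Mul(Add(Mul(-6, 2), 34), D) = Mul(Add(Mul(-6, 2), 34), -9) = Mul(Add(-12, 34), -9) = Mul(22, -9) = -198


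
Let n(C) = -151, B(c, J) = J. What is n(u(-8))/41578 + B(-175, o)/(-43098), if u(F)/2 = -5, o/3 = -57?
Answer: 50170/149327387 ≈ 0.00033597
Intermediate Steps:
o = -171 (o = 3*(-57) = -171)
u(F) = -10 (u(F) = 2*(-5) = -10)
n(u(-8))/41578 + B(-175, o)/(-43098) = -151/41578 - 171/(-43098) = -151*1/41578 - 171*(-1/43098) = -151/41578 + 57/14366 = 50170/149327387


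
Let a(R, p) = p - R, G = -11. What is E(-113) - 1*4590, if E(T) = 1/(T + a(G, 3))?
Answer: -454411/99 ≈ -4590.0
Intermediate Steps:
E(T) = 1/(14 + T) (E(T) = 1/(T + (3 - 1*(-11))) = 1/(T + (3 + 11)) = 1/(T + 14) = 1/(14 + T))
E(-113) - 1*4590 = 1/(14 - 113) - 1*4590 = 1/(-99) - 4590 = -1/99 - 4590 = -454411/99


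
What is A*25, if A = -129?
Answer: -3225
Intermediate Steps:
A*25 = -129*25 = -3225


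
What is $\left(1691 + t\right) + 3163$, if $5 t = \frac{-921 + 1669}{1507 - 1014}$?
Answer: $\frac{703874}{145} \approx 4854.3$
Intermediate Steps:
$t = \frac{44}{145}$ ($t = \frac{\left(-921 + 1669\right) \frac{1}{1507 - 1014}}{5} = \frac{748 \cdot \frac{1}{493}}{5} = \frac{1}{5} \cdot \frac{44}{29} = \frac{44}{145} \approx 0.30345$)
$\left(1691 + t\right) + 3163 = \left(1691 + \frac{44}{145}\right) + 3163 = \frac{245239}{145} + 3163 = \frac{703874}{145}$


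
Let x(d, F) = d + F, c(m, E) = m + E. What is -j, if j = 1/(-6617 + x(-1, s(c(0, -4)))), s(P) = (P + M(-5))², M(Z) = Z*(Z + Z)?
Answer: 1/4502 ≈ 0.00022212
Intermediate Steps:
c(m, E) = E + m
M(Z) = 2*Z² (M(Z) = Z*(2*Z) = 2*Z²)
s(P) = (50 + P)² (s(P) = (P + 2*(-5)²)² = (P + 2*25)² = (P + 50)² = (50 + P)²)
x(d, F) = F + d
j = -1/4502 (j = 1/(-6617 + ((50 + (-4 + 0))² - 1)) = 1/(-6617 + ((50 - 4)² - 1)) = 1/(-6617 + (46² - 1)) = 1/(-6617 + (2116 - 1)) = 1/(-6617 + 2115) = 1/(-4502) = -1/4502 ≈ -0.00022212)
-j = -1*(-1/4502) = 1/4502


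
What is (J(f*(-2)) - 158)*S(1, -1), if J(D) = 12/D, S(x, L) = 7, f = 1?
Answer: -1148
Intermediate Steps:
(J(f*(-2)) - 158)*S(1, -1) = (12/((1*(-2))) - 158)*7 = (12/(-2) - 158)*7 = (12*(-½) - 158)*7 = (-6 - 158)*7 = -164*7 = -1148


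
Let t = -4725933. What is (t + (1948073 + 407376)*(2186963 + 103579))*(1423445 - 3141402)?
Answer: -9268807740340240725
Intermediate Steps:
(t + (1948073 + 407376)*(2186963 + 103579))*(1423445 - 3141402) = (-4725933 + (1948073 + 407376)*(2186963 + 103579))*(1423445 - 3141402) = (-4725933 + 2355449*2290542)*(-1717957) = (-4725933 + 5395254863358)*(-1717957) = 5395250137425*(-1717957) = -9268807740340240725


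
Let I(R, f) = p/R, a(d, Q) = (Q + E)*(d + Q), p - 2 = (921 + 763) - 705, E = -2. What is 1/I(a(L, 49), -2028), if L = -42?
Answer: 329/981 ≈ 0.33537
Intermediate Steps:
p = 981 (p = 2 + ((921 + 763) - 705) = 2 + (1684 - 705) = 2 + 979 = 981)
a(d, Q) = (-2 + Q)*(Q + d) (a(d, Q) = (Q - 2)*(d + Q) = (-2 + Q)*(Q + d))
I(R, f) = 981/R
1/I(a(L, 49), -2028) = 1/(981/(49² - 2*49 - 2*(-42) + 49*(-42))) = 1/(981/(2401 - 98 + 84 - 2058)) = 1/(981/329) = 329/981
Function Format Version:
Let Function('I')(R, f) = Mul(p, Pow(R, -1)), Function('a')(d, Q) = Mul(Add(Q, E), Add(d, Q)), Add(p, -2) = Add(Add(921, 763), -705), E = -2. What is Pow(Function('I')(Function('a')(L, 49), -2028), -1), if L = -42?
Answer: Rational(329, 981) ≈ 0.33537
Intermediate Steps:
p = 981 (p = Add(2, Add(Add(921, 763), -705)) = Add(2, Add(1684, -705)) = Add(2, 979) = 981)
Function('a')(d, Q) = Mul(Add(-2, Q), Add(Q, d)) (Function('a')(d, Q) = Mul(Add(Q, -2), Add(d, Q)) = Mul(Add(-2, Q), Add(Q, d)))
Function('I')(R, f) = Mul(981, Pow(R, -1))
Pow(Function('I')(Function('a')(L, 49), -2028), -1) = Pow(Mul(981, Pow(Add(Pow(49, 2), Mul(-2, 49), Mul(-2, -42), Mul(49, -42)), -1)), -1) = Pow(Mul(981, Pow(Add(2401, -98, 84, -2058), -1)), -1) = Pow(Mul(981, Pow(329, -1)), -1) = Pow(Mul(981, Rational(1, 329)), -1) = Pow(Rational(981, 329), -1) = Rational(329, 981)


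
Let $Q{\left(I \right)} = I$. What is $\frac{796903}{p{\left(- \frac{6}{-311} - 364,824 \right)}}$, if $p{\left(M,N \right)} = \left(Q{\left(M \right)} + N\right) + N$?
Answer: $\frac{247836833}{399330} \approx 620.63$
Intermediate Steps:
$p{\left(M,N \right)} = M + 2 N$ ($p{\left(M,N \right)} = \left(M + N\right) + N = M + 2 N$)
$\frac{796903}{p{\left(- \frac{6}{-311} - 364,824 \right)}} = \frac{796903}{\left(- \frac{6}{-311} - 364\right) + 2 \cdot 824} = \frac{796903}{\left(\left(-6\right) \left(- \frac{1}{311}\right) - 364\right) + 1648} = \frac{796903}{\left(\frac{6}{311} - 364\right) + 1648} = \frac{796903}{- \frac{113198}{311} + 1648} = \frac{796903}{\frac{399330}{311}} = 796903 \cdot \frac{311}{399330} = \frac{247836833}{399330}$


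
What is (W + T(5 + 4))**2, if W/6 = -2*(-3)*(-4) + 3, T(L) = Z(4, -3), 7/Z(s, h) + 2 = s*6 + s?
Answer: 10686361/676 ≈ 15808.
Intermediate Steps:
Z(s, h) = 7/(-2 + 7*s) (Z(s, h) = 7/(-2 + (s*6 + s)) = 7/(-2 + (6*s + s)) = 7/(-2 + 7*s))
T(L) = 7/26 (T(L) = 7/(-2 + 7*4) = 7/(-2 + 28) = 7/26)
W = -126 (W = 6*(-2*(-3)*(-4) + 3) = 6*(6*(-4) + 3) = 6*(-24 + 3) = 6*(-21) = -126)
(W + T(5 + 4))**2 = (-126 + 7/26)**2 = (-3269/26)**2 = 10686361/676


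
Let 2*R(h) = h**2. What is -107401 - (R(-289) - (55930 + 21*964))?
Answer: -145975/2 ≈ -72988.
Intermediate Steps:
R(h) = h**2/2
-107401 - (R(-289) - (55930 + 21*964)) = -107401 - ((1/2)*(-289)**2 - (55930 + 21*964)) = -107401 - ((1/2)*83521 - (55930 + 20244)) = -107401 - (83521/2 - 1*76174) = -107401 - (83521/2 - 76174) = -107401 - 1*(-68827/2) = -107401 + 68827/2 = -145975/2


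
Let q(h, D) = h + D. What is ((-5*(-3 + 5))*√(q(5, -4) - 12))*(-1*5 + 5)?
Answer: 0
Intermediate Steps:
q(h, D) = D + h
((-5*(-3 + 5))*√(q(5, -4) - 12))*(-1*5 + 5) = ((-5*(-3 + 5))*√((-4 + 5) - 12))*(-1*5 + 5) = ((-5*2)*√(1 - 12))*(-5 + 5) = -10*I*√11*0 = 0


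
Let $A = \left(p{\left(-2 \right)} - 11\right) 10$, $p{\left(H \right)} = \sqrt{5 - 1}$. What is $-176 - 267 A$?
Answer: $23854$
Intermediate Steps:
$p{\left(H \right)} = 2$ ($p{\left(H \right)} = \sqrt{4} = 2$)
$A = -90$ ($A = \left(2 - 11\right) 10 = \left(-9\right) 10 = -90$)
$-176 - 267 A = -176 - -24030 = -176 + 24030 = 23854$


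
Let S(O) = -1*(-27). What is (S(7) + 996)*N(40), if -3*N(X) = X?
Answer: -13640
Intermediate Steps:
N(X) = -X/3
S(O) = 27
(S(7) + 996)*N(40) = (27 + 996)*(-⅓*40) = 1023*(-40/3) = -13640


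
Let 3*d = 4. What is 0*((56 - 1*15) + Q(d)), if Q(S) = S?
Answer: 0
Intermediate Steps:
d = 4/3 (d = (⅓)*4 = 4/3 ≈ 1.3333)
0*((56 - 1*15) + Q(d)) = 0*((56 - 1*15) + 4/3) = 0*((56 - 15) + 4/3) = 0*(41 + 4/3) = 0*(127/3) = 0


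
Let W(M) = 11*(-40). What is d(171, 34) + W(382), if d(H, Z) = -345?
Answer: -785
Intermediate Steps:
W(M) = -440
d(171, 34) + W(382) = -345 - 440 = -785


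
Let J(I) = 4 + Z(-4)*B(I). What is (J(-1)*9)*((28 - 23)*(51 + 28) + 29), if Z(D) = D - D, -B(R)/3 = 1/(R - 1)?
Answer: 15264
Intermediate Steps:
B(R) = -3/(-1 + R) (B(R) = -3/(R - 1) = -3/(-1 + R))
Z(D) = 0
J(I) = 4 (J(I) = 4 + 0*(-3/(-1 + I)) = 4 + 0 = 4)
(J(-1)*9)*((28 - 23)*(51 + 28) + 29) = (4*9)*((28 - 23)*(51 + 28) + 29) = 36*(5*79 + 29) = 36*(395 + 29) = 36*424 = 15264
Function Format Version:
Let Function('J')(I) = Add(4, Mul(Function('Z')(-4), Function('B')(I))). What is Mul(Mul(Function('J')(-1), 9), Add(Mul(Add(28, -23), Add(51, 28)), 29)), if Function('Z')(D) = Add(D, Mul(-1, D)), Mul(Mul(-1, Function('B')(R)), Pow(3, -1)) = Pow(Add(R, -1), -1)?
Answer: 15264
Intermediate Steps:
Function('B')(R) = Mul(-3, Pow(Add(-1, R), -1)) (Function('B')(R) = Mul(-3, Pow(Add(R, -1), -1)) = Mul(-3, Pow(Add(-1, R), -1)))
Function('Z')(D) = 0
Function('J')(I) = 4 (Function('J')(I) = Add(4, Mul(0, Mul(-3, Pow(Add(-1, I), -1)))) = Add(4, 0) = 4)
Mul(Mul(Function('J')(-1), 9), Add(Mul(Add(28, -23), Add(51, 28)), 29)) = Mul(Mul(4, 9), Add(Mul(Add(28, -23), Add(51, 28)), 29)) = Mul(36, Add(Mul(5, 79), 29)) = Mul(36, Add(395, 29)) = Mul(36, 424) = 15264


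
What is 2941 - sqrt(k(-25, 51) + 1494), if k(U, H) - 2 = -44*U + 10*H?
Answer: 2941 - sqrt(3106) ≈ 2885.3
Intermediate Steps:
k(U, H) = 2 - 44*U + 10*H (k(U, H) = 2 + (-44*U + 10*H) = 2 - 44*U + 10*H)
2941 - sqrt(k(-25, 51) + 1494) = 2941 - sqrt((2 - 44*(-25) + 10*51) + 1494) = 2941 - sqrt((2 + 1100 + 510) + 1494) = 2941 - sqrt(1612 + 1494) = 2941 - sqrt(3106)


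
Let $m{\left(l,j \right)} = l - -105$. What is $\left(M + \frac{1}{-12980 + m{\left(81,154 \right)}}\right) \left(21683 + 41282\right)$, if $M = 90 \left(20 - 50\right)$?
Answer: $- \frac{2175050429965}{12794} \approx -1.7001 \cdot 10^{8}$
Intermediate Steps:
$m{\left(l,j \right)} = 105 + l$ ($m{\left(l,j \right)} = l + 105 = 105 + l$)
$M = -2700$ ($M = 90 \left(-30\right) = -2700$)
$\left(M + \frac{1}{-12980 + m{\left(81,154 \right)}}\right) \left(21683 + 41282\right) = \left(-2700 + \frac{1}{-12980 + \left(105 + 81\right)}\right) \left(21683 + 41282\right) = \left(-2700 + \frac{1}{-12980 + 186}\right) 62965 = \left(-2700 + \frac{1}{-12794}\right) 62965 = \left(-2700 - \frac{1}{12794}\right) 62965 = \left(- \frac{34543801}{12794}\right) 62965 = - \frac{2175050429965}{12794}$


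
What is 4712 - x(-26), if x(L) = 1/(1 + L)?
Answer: 117801/25 ≈ 4712.0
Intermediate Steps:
4712 - x(-26) = 4712 - 1/(1 - 26) = 4712 - 1/(-25) = 4712 - 1*(-1/25) = 4712 + 1/25 = 117801/25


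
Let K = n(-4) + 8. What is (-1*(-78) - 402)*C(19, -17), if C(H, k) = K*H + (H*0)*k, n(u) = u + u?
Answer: 0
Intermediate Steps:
n(u) = 2*u
K = 0 (K = 2*(-4) + 8 = -8 + 8 = 0)
C(H, k) = 0 (C(H, k) = 0*H + (H*0)*k = 0 + 0*k = 0 + 0 = 0)
(-1*(-78) - 402)*C(19, -17) = (-1*(-78) - 402)*0 = (78 - 402)*0 = -324*0 = 0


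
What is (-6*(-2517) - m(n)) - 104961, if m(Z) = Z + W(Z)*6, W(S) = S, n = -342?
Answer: -87465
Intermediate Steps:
m(Z) = 7*Z (m(Z) = Z + Z*6 = Z + 6*Z = 7*Z)
(-6*(-2517) - m(n)) - 104961 = (-6*(-2517) - 7*(-342)) - 104961 = (15102 - 1*(-2394)) - 104961 = (15102 + 2394) - 104961 = 17496 - 104961 = -87465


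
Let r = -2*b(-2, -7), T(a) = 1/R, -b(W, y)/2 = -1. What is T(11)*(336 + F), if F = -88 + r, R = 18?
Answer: 122/9 ≈ 13.556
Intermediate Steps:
b(W, y) = 2 (b(W, y) = -2*(-1) = 2)
T(a) = 1/18
r = -4 (r = -2*2 = -4)
F = -92 (F = -88 - 4 = -92)
T(11)*(336 + F) = (336 - 92)/18 = (1/18)*244 = 122/9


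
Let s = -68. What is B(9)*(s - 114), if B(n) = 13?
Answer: -2366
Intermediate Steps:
B(9)*(s - 114) = 13*(-68 - 114) = 13*(-182) = -2366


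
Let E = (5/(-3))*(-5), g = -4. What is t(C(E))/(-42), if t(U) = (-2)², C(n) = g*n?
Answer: -2/21 ≈ -0.095238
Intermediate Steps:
E = 25/3 (E = (5*(-⅓))*(-5) = -5/3*(-5) = 25/3 ≈ 8.3333)
C(n) = -4*n
t(U) = 4
t(C(E))/(-42) = 4/(-42) = 4*(-1/42) = -2/21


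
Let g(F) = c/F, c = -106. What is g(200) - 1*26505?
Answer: -2650553/100 ≈ -26506.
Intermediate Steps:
g(F) = -106/F
g(200) - 1*26505 = -106/200 - 1*26505 = -106*1/200 - 26505 = -53/100 - 26505 = -2650553/100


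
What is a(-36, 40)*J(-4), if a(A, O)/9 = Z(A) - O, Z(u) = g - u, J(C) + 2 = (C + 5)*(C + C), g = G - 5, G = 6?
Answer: 270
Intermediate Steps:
g = 1 (g = 6 - 5 = 1)
J(C) = -2 + 2*C*(5 + C) (J(C) = -2 + (C + 5)*(C + C) = -2 + (5 + C)*(2*C) = -2 + 2*C*(5 + C))
Z(u) = 1 - u
a(A, O) = 9 - 9*A - 9*O (a(A, O) = 9*((1 - A) - O) = 9*(1 - A - O) = 9 - 9*A - 9*O)
a(-36, 40)*J(-4) = (9 - 9*(-36) - 9*40)*(-2 + 2*(-4)² + 10*(-4)) = (9 + 324 - 360)*(-2 + 2*16 - 40) = -27*(-2 + 32 - 40) = -27*(-10) = 270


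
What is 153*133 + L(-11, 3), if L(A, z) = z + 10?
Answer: 20362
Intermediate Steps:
L(A, z) = 10 + z
153*133 + L(-11, 3) = 153*133 + (10 + 3) = 20349 + 13 = 20362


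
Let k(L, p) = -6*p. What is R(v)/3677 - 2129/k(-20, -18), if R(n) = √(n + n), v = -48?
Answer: -2129/108 + 4*I*√6/3677 ≈ -19.713 + 0.0026647*I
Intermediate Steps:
R(n) = √2*√n (R(n) = √(2*n) = √2*√n)
R(v)/3677 - 2129/k(-20, -18) = (√2*√(-48))/3677 - 2129/((-6*(-18))) = (√2*(4*I*√3))*(1/3677) - 2129/108 = (4*I*√6)*(1/3677) - 2129*1/108 = 4*I*√6/3677 - 2129/108 = -2129/108 + 4*I*√6/3677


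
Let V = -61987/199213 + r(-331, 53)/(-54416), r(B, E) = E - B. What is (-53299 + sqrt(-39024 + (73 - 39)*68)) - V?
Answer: -36111104790588/677523413 + 2*I*sqrt(9178) ≈ -53299.0 + 191.6*I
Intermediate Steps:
V = -215598899/677523413 (V = -61987/199213 + (53 - 1*(-331))/(-54416) = -61987*1/199213 + (53 + 331)*(-1/54416) = -61987/199213 + 384*(-1/54416) = -61987/199213 - 24/3401 = -215598899/677523413 ≈ -0.31822)
(-53299 + sqrt(-39024 + (73 - 39)*68)) - V = (-53299 + sqrt(-39024 + (73 - 39)*68)) - 1*(-215598899/677523413) = (-53299 + sqrt(-39024 + 34*68)) + 215598899/677523413 = (-53299 + sqrt(-39024 + 2312)) + 215598899/677523413 = (-53299 + sqrt(-36712)) + 215598899/677523413 = (-53299 + 2*I*sqrt(9178)) + 215598899/677523413 = -36111104790588/677523413 + 2*I*sqrt(9178)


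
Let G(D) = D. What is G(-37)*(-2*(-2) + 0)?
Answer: -148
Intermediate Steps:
G(-37)*(-2*(-2) + 0) = -37*(-2*(-2) + 0) = -37*(4 + 0) = -37*4 = -148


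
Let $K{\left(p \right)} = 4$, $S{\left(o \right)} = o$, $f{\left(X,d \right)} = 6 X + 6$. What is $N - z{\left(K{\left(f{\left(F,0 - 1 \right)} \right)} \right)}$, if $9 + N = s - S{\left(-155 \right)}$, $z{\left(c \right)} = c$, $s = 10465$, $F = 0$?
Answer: $10607$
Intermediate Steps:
$f{\left(X,d \right)} = 6 + 6 X$
$N = 10611$ ($N = -9 + \left(10465 - -155\right) = -9 + \left(10465 + 155\right) = -9 + 10620 = 10611$)
$N - z{\left(K{\left(f{\left(F,0 - 1 \right)} \right)} \right)} = 10611 - 4 = 10607$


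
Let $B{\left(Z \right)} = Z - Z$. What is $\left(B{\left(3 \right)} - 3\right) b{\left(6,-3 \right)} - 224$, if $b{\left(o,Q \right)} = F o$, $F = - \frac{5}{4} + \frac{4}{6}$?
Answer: $- \frac{427}{2} \approx -213.5$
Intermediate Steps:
$F = - \frac{7}{12}$ ($F = \left(-5\right) \frac{1}{4} + 4 \cdot \frac{1}{6} = - \frac{5}{4} + \frac{2}{3} = - \frac{7}{12} \approx -0.58333$)
$B{\left(Z \right)} = 0$
$b{\left(o,Q \right)} = - \frac{7 o}{12}$
$\left(B{\left(3 \right)} - 3\right) b{\left(6,-3 \right)} - 224 = \left(0 - 3\right) \left(\left(- \frac{7}{12}\right) 6\right) - 224 = \left(-3\right) \left(- \frac{7}{2}\right) - 224 = \frac{21}{2} - 224 = - \frac{427}{2}$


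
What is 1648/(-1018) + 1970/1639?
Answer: -347806/834251 ≈ -0.41691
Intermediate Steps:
1648/(-1018) + 1970/1639 = 1648*(-1/1018) + 1970*(1/1639) = -824/509 + 1970/1639 = -347806/834251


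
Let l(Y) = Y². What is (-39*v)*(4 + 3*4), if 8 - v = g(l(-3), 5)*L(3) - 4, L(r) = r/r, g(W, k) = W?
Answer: -1872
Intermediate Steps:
L(r) = 1
v = 3 (v = 8 - ((-3)²*1 - 4) = 8 - (9*1 - 4) = 8 - (9 - 4) = 8 - 1*5 = 8 - 5 = 3)
(-39*v)*(4 + 3*4) = (-39*3)*(4 + 3*4) = -117*(4 + 12) = -117*16 = -1872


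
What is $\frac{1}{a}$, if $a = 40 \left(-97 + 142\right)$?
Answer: $\frac{1}{1800} \approx 0.00055556$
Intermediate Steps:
$a = 1800$ ($a = 40 \cdot 45 = 1800$)
$\frac{1}{a} = \frac{1}{1800}$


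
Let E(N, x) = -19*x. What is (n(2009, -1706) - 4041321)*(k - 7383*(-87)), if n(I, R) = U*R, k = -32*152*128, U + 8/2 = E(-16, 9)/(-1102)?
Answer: -2308452607610/29 ≈ -7.9602e+10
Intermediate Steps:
U = -223/58 (U = -4 - 19*9/(-1102) = -4 - 171*(-1/1102) = -4 + 9/58 = -223/58 ≈ -3.8448)
k = -622592 (k = -4864*128 = -622592)
n(I, R) = -223*R/58
(n(2009, -1706) - 4041321)*(k - 7383*(-87)) = (-223/58*(-1706) - 4041321)*(-622592 - 7383*(-87)) = (190219/29 - 4041321)*(-622592 + 642321) = -117008090/29*19729 = -2308452607610/29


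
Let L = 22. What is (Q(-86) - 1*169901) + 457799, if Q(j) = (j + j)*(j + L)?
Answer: 298906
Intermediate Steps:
Q(j) = 2*j*(22 + j) (Q(j) = (j + j)*(j + 22) = (2*j)*(22 + j) = 2*j*(22 + j))
(Q(-86) - 1*169901) + 457799 = (2*(-86)*(22 - 86) - 1*169901) + 457799 = (2*(-86)*(-64) - 169901) + 457799 = (11008 - 169901) + 457799 = -158893 + 457799 = 298906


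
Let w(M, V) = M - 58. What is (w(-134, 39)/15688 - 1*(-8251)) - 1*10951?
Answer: -5294724/1961 ≈ -2700.0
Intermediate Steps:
w(M, V) = -58 + M
(w(-134, 39)/15688 - 1*(-8251)) - 1*10951 = ((-58 - 134)/15688 - 1*(-8251)) - 1*10951 = (-192*1/15688 + 8251) - 10951 = (-24/1961 + 8251) - 10951 = 16180187/1961 - 10951 = -5294724/1961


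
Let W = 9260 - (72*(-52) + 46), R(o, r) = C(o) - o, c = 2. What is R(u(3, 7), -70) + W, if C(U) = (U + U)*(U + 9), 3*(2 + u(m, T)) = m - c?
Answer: 116417/9 ≈ 12935.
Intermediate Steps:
u(m, T) = -8/3 + m/3 (u(m, T) = -2 + (m - 1*2)/3 = -2 + (m - 2)/3 = -2 + (-2 + m)/3 = -2 + (-2/3 + m/3) = -8/3 + m/3)
C(U) = 2*U*(9 + U) (C(U) = (2*U)*(9 + U) = 2*U*(9 + U))
R(o, r) = -o + 2*o*(9 + o) (R(o, r) = 2*o*(9 + o) - o = -o + 2*o*(9 + o))
W = 12958 (W = 9260 - (-3744 + 46) = 9260 - 1*(-3698) = 9260 + 3698 = 12958)
R(u(3, 7), -70) + W = (-8/3 + (1/3)*3)*(17 + 2*(-8/3 + (1/3)*3)) + 12958 = (-8/3 + 1)*(17 + 2*(-8/3 + 1)) + 12958 = -5*(17 + 2*(-5/3))/3 + 12958 = -5*(17 - 10/3)/3 + 12958 = -5/3*41/3 + 12958 = -205/9 + 12958 = 116417/9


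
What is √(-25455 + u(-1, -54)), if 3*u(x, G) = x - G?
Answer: 2*I*√57234/3 ≈ 159.49*I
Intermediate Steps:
u(x, G) = -G/3 + x/3 (u(x, G) = (x - G)/3 = -G/3 + x/3)
√(-25455 + u(-1, -54)) = √(-25455 + (-⅓*(-54) + (⅓)*(-1))) = √(-25455 + (18 - ⅓)) = √(-25455 + 53/3) = √(-76312/3) = 2*I*√57234/3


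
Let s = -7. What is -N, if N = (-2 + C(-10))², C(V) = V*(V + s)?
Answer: -28224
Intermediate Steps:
C(V) = V*(-7 + V) (C(V) = V*(V - 7) = V*(-7 + V))
N = 28224 (N = (-2 - 10*(-7 - 10))² = (-2 - 10*(-17))² = (-2 + 170)² = 168² = 28224)
-N = -1*28224 = -28224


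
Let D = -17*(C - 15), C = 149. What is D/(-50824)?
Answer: 1139/25412 ≈ 0.044821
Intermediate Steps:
D = -2278 (D = -17*(149 - 15) = -17*134 = -2278)
D/(-50824) = -2278/(-50824) = -2278*(-1/50824) = 1139/25412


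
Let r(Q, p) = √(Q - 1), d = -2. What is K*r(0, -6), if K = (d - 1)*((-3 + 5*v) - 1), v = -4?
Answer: 72*I ≈ 72.0*I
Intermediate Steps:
r(Q, p) = √(-1 + Q)
K = 72 (K = (-2 - 1)*((-3 + 5*(-4)) - 1) = -3*((-3 - 20) - 1) = -3*(-23 - 1) = -3*(-24) = 72)
K*r(0, -6) = 72*√(-1 + 0) = 72*√(-1) = 72*I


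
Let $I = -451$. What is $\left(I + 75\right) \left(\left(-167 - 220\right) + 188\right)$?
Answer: $74824$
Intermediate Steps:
$\left(I + 75\right) \left(\left(-167 - 220\right) + 188\right) = \left(-451 + 75\right) \left(\left(-167 - 220\right) + 188\right) = - 376 \left(-387 + 188\right) = \left(-376\right) \left(-199\right) = 74824$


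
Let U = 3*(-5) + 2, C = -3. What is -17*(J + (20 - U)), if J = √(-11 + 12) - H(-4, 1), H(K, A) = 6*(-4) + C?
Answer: -1037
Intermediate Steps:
H(K, A) = -27 (H(K, A) = 6*(-4) - 3 = -24 - 3 = -27)
J = 28 (J = √(-11 + 12) - 1*(-27) = √1 + 27 = 1 + 27 = 28)
U = -13 (U = -15 + 2 = -13)
-17*(J + (20 - U)) = -17*(28 + (20 - 1*(-13))) = -17*(28 + (20 + 13)) = -17*(28 + 33) = -17*61 = -1037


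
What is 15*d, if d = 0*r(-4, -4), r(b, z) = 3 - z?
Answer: 0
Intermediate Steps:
d = 0 (d = 0*(3 - 1*(-4)) = 0*(3 + 4) = 0*7 = 0)
15*d = 15*0 = 0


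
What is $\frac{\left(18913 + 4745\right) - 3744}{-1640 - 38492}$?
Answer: $- \frac{9957}{20066} \approx -0.49621$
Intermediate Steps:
$\frac{\left(18913 + 4745\right) - 3744}{-1640 - 38492} = \frac{23658 - 3744}{-40132} = 19914 \left(- \frac{1}{40132}\right) = - \frac{9957}{20066}$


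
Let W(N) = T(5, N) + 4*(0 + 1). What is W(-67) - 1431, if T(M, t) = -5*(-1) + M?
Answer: -1417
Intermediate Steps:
T(M, t) = 5 + M
W(N) = 14 (W(N) = (5 + 5) + 4*(0 + 1) = 10 + 4*1 = 10 + 4 = 14)
W(-67) - 1431 = 14 - 1431 = -1417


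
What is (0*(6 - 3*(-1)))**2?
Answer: 0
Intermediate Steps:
(0*(6 - 3*(-1)))**2 = (0*(6 + 3))**2 = (0*9)**2 = 0**2 = 0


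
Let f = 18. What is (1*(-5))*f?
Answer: -90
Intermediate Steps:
(1*(-5))*f = (1*(-5))*18 = -5*18 = -90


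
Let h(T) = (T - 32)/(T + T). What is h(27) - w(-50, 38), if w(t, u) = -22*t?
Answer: -59405/54 ≈ -1100.1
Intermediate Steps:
h(T) = (-32 + T)/(2*T) (h(T) = (-32 + T)/((2*T)) = (-32 + T)*(1/(2*T)) = (-32 + T)/(2*T))
h(27) - w(-50, 38) = (½)*(-32 + 27)/27 - (-22)*(-50) = (½)*(1/27)*(-5) - 1*1100 = -5/54 - 1100 = -59405/54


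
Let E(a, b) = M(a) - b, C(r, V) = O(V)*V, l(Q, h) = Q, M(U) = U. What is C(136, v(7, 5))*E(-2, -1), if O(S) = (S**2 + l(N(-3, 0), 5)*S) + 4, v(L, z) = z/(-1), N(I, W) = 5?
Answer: 20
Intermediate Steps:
v(L, z) = -z (v(L, z) = z*(-1) = -z)
O(S) = 4 + S**2 + 5*S (O(S) = (S**2 + 5*S) + 4 = 4 + S**2 + 5*S)
C(r, V) = V*(4 + V**2 + 5*V) (C(r, V) = (4 + V**2 + 5*V)*V = V*(4 + V**2 + 5*V))
E(a, b) = a - b
C(136, v(7, 5))*E(-2, -1) = ((-1*5)*(4 + (-1*5)**2 + 5*(-1*5)))*(-2 - 1*(-1)) = (-5*(4 + (-5)**2 + 5*(-5)))*(-2 + 1) = -5*(4 + 25 - 25)*(-1) = -5*4*(-1) = -20*(-1) = 20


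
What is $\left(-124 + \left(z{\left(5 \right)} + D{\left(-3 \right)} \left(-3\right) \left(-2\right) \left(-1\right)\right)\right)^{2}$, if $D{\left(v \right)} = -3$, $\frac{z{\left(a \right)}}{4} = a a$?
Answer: $36$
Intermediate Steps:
$z{\left(a \right)} = 4 a^{2}$ ($z{\left(a \right)} = 4 a a = 4 a^{2}$)
$\left(-124 + \left(z{\left(5 \right)} + D{\left(-3 \right)} \left(-3\right) \left(-2\right) \left(-1\right)\right)\right)^{2} = \left(-124 + \left(4 \cdot 5^{2} - 3 \left(-3\right) \left(-2\right) \left(-1\right)\right)\right)^{2} = \left(-124 + \left(4 \cdot 25 - 3 \cdot 6 \left(-1\right)\right)\right)^{2} = \left(-124 + \left(100 - -18\right)\right)^{2} = \left(-124 + \left(100 + 18\right)\right)^{2} = \left(-124 + 118\right)^{2} = \left(-6\right)^{2} = 36$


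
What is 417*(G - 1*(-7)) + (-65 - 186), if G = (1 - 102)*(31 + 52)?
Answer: -3493043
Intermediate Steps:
G = -8383 (G = -101*83 = -8383)
417*(G - 1*(-7)) + (-65 - 186) = 417*(-8383 - 1*(-7)) + (-65 - 186) = 417*(-8383 + 7) - 251 = 417*(-8376) - 251 = -3492792 - 251 = -3493043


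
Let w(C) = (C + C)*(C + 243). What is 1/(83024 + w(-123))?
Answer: 1/53504 ≈ 1.8690e-5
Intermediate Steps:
w(C) = 2*C*(243 + C) (w(C) = (2*C)*(243 + C) = 2*C*(243 + C))
1/(83024 + w(-123)) = 1/(83024 + 2*(-123)*(243 - 123)) = 1/(83024 + 2*(-123)*120) = 1/(83024 - 29520) = 1/53504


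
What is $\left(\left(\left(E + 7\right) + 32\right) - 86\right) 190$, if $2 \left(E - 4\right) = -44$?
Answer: $-12350$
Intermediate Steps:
$E = -18$ ($E = 4 + \frac{1}{2} \left(-44\right) = 4 - 22 = -18$)
$\left(\left(\left(E + 7\right) + 32\right) - 86\right) 190 = \left(\left(\left(-18 + 7\right) + 32\right) - 86\right) 190 = \left(\left(-11 + 32\right) - 86\right) 190 = \left(21 - 86\right) 190 = \left(-65\right) 190 = -12350$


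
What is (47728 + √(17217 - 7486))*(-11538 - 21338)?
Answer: -1569105728 - 32876*√9731 ≈ -1.5723e+9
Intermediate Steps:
(47728 + √(17217 - 7486))*(-11538 - 21338) = (47728 + √9731)*(-32876) = -1569105728 - 32876*√9731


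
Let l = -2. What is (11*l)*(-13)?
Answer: 286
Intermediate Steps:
(11*l)*(-13) = (11*(-2))*(-13) = -22*(-13) = 286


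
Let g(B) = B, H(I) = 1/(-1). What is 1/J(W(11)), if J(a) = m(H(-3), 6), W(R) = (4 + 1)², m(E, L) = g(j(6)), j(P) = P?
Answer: ⅙ ≈ 0.16667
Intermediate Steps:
H(I) = -1
m(E, L) = 6
W(R) = 25 (W(R) = 5² = 25)
J(a) = 6
1/J(W(11)) = 1/6 = ⅙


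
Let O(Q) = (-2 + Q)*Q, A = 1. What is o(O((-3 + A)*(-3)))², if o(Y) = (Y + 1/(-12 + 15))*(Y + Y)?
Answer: 1364224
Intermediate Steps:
O(Q) = Q*(-2 + Q)
o(Y) = 2*Y*(⅓ + Y) (o(Y) = (Y + 1/3)*(2*Y) = (Y + ⅓)*(2*Y) = (⅓ + Y)*(2*Y) = 2*Y*(⅓ + Y))
o(O((-3 + A)*(-3)))² = (2*(((-3 + 1)*(-3))*(-2 + (-3 + 1)*(-3)))*(1 + 3*(((-3 + 1)*(-3))*(-2 + (-3 + 1)*(-3))))/3)² = (2*((-2*(-3))*(-2 - 2*(-3)))*(1 + 3*((-2*(-3))*(-2 - 2*(-3))))/3)² = (2*(6*(-2 + 6))*(1 + 3*(6*(-2 + 6)))/3)² = (2*(6*4)*(1 + 3*(6*4))/3)² = ((⅔)*24*(1 + 3*24))² = ((⅔)*24*(1 + 72))² = ((⅔)*24*73)² = 1168² = 1364224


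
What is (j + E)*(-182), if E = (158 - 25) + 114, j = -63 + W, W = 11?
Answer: -35490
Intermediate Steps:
j = -52 (j = -63 + 11 = -52)
E = 247 (E = 133 + 114 = 247)
(j + E)*(-182) = (-52 + 247)*(-182) = 195*(-182) = -35490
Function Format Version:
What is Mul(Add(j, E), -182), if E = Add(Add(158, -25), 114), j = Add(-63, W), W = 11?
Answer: -35490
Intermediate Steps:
j = -52 (j = Add(-63, 11) = -52)
E = 247 (E = Add(133, 114) = 247)
Mul(Add(j, E), -182) = Mul(Add(-52, 247), -182) = Mul(195, -182) = -35490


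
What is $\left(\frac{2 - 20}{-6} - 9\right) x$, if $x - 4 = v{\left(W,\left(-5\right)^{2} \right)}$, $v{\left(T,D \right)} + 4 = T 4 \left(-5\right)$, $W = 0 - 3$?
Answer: $-360$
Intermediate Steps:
$W = -3$ ($W = 0 - 3 = -3$)
$v{\left(T,D \right)} = -4 - 20 T$ ($v{\left(T,D \right)} = -4 + T 4 \left(-5\right) = -4 + 4 T \left(-5\right) = -4 - 20 T$)
$x = 60$ ($x = 4 - -56 = 4 + \left(-4 + 60\right) = 4 + 56 = 60$)
$\left(\frac{2 - 20}{-6} - 9\right) x = \left(\frac{2 - 20}{-6} - 9\right) 60 = \left(\left(2 - 20\right) \left(- \frac{1}{6}\right) - 9\right) 60 = \left(\left(-18\right) \left(- \frac{1}{6}\right) - 9\right) 60 = \left(3 - 9\right) 60 = \left(-6\right) 60 = -360$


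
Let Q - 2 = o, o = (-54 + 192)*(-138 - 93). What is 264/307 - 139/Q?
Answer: 8457937/9785932 ≈ 0.86430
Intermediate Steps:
o = -31878 (o = 138*(-231) = -31878)
Q = -31876 (Q = 2 - 31878 = -31876)
264/307 - 139/Q = 264/307 - 139/(-31876) = 264*(1/307) - 139*(-1/31876) = 264/307 + 139/31876 = 8457937/9785932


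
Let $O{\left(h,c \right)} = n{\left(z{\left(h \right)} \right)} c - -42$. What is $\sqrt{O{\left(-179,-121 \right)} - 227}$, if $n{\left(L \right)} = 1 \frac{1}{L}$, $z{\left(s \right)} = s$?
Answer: $\frac{3 i \sqrt{656214}}{179} \approx 13.577 i$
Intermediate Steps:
$n{\left(L \right)} = \frac{1}{L}$
$O{\left(h,c \right)} = 42 + \frac{c}{h}$ ($O{\left(h,c \right)} = \frac{c}{h} - -42 = \frac{c}{h} + 42 = 42 + \frac{c}{h}$)
$\sqrt{O{\left(-179,-121 \right)} - 227} = \sqrt{\left(42 - \frac{121}{-179}\right) - 227} = \sqrt{\left(42 - - \frac{121}{179}\right) - 227} = \sqrt{\left(42 + \frac{121}{179}\right) - 227} = \sqrt{\frac{7639}{179} - 227} = \sqrt{- \frac{32994}{179}} = \frac{3 i \sqrt{656214}}{179}$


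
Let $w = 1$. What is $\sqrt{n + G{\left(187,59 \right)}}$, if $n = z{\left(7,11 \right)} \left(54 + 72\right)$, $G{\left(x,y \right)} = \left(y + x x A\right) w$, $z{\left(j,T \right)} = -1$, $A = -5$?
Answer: $8 i \sqrt{2733} \approx 418.22 i$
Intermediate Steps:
$G{\left(x,y \right)} = y - 5 x^{2}$ ($G{\left(x,y \right)} = \left(y + x x \left(-5\right)\right) 1 = \left(y + x^{2} \left(-5\right)\right) 1 = \left(y - 5 x^{2}\right) 1 = y - 5 x^{2}$)
$n = -126$ ($n = - (54 + 72) = \left(-1\right) 126 = -126$)
$\sqrt{n + G{\left(187,59 \right)}} = \sqrt{-126 + \left(59 - 5 \cdot 187^{2}\right)} = \sqrt{-126 + \left(59 - 174845\right)} = \sqrt{-126 - 174786} = \sqrt{-174912} = 8 i \sqrt{2733}$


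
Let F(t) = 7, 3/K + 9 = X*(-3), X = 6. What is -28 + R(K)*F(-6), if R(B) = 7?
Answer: 21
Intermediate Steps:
K = -⅑ (K = 3/(-9 + 6*(-3)) = 3/(-9 - 18) = 3/(-27) = 3*(-1/27) = -⅑ ≈ -0.11111)
-28 + R(K)*F(-6) = -28 + 7*7 = -28 + 49 = 21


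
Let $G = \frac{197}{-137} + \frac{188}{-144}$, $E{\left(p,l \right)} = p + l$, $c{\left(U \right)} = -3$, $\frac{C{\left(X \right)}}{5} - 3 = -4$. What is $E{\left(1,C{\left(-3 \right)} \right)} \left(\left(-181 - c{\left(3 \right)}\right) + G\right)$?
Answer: $\frac{891427}{1233} \approx 722.97$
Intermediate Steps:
$C{\left(X \right)} = -5$ ($C{\left(X \right)} = 15 + 5 \left(-4\right) = 15 - 20 = -5$)
$E{\left(p,l \right)} = l + p$
$G = - \frac{13531}{4932}$ ($G = 197 \left(- \frac{1}{137}\right) + 188 \left(- \frac{1}{144}\right) = - \frac{197}{137} - \frac{47}{36} = - \frac{13531}{4932} \approx -2.7435$)
$E{\left(1,C{\left(-3 \right)} \right)} \left(\left(-181 - c{\left(3 \right)}\right) + G\right) = \left(-5 + 1\right) \left(\left(-181 - -3\right) - \frac{13531}{4932}\right) = - 4 \left(\left(-181 + 3\right) - \frac{13531}{4932}\right) = - 4 \left(-178 - \frac{13531}{4932}\right) = \left(-4\right) \left(- \frac{891427}{4932}\right) = \frac{891427}{1233}$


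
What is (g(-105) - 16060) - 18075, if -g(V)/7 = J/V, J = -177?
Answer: -170734/5 ≈ -34147.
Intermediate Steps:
g(V) = 1239/V (g(V) = -(-1239)/V = 1239/V)
(g(-105) - 16060) - 18075 = (1239/(-105) - 16060) - 18075 = (1239*(-1/105) - 16060) - 18075 = (-59/5 - 16060) - 18075 = -80359/5 - 18075 = -170734/5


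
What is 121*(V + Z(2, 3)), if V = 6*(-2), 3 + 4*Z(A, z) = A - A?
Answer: -6171/4 ≈ -1542.8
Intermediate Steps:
Z(A, z) = -¾ (Z(A, z) = -¾ + (A - A)/4 = -¾ + (¼)*0 = -¾ + 0 = -¾)
V = -12
121*(V + Z(2, 3)) = 121*(-12 - ¾) = 121*(-51/4) = -6171/4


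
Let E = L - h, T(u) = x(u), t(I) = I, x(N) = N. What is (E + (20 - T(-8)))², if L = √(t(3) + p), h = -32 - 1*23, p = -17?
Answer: (83 + I*√14)² ≈ 6875.0 + 621.12*I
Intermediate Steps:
T(u) = u
h = -55 (h = -32 - 23 = -55)
L = I*√14 (L = √(3 - 17) = √(-14) = I*√14 ≈ 3.7417*I)
E = 55 + I*√14 (E = I*√14 - 1*(-55) = I*√14 + 55 = 55 + I*√14 ≈ 55.0 + 3.7417*I)
(E + (20 - T(-8)))² = ((55 + I*√14) + (20 - 1*(-8)))² = ((55 + I*√14) + (20 + 8))² = ((55 + I*√14) + 28)² = (83 + I*√14)²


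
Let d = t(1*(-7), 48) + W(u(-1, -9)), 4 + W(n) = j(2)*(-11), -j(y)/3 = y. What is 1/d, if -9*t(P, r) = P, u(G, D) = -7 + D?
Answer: 9/565 ≈ 0.015929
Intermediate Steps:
j(y) = -3*y
t(P, r) = -P/9
W(n) = 62 (W(n) = -4 - 3*2*(-11) = -4 - 6*(-11) = -4 + 66 = 62)
d = 565/9 (d = -(-7)/9 + 62 = -1/9*(-7) + 62 = 7/9 + 62 = 565/9 ≈ 62.778)
1/d = 1/(565/9) = 9/565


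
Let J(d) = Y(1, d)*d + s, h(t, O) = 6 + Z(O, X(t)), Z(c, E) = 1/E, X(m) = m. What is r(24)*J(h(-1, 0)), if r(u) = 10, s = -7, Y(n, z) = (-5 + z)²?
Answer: -70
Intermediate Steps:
h(t, O) = 6 + 1/t
J(d) = -7 + d*(-5 + d)² (J(d) = (-5 + d)²*d - 7 = d*(-5 + d)² - 7 = -7 + d*(-5 + d)²)
r(24)*J(h(-1, 0)) = 10*(-7 + (6 + 1/(-1))*(-5 + (6 + 1/(-1)))²) = 10*(-7 + (6 - 1)*(-5 + (6 - 1))²) = 10*(-7 + 5*(-5 + 5)²) = 10*(-7 + 5*0²) = 10*(-7 + 5*0) = 10*(-7 + 0) = 10*(-7) = -70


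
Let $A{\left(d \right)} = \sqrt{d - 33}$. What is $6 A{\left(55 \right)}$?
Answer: $6 \sqrt{22} \approx 28.142$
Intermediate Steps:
$A{\left(d \right)} = \sqrt{-33 + d}$
$6 A{\left(55 \right)} = 6 \sqrt{-33 + 55} = 6 \sqrt{22}$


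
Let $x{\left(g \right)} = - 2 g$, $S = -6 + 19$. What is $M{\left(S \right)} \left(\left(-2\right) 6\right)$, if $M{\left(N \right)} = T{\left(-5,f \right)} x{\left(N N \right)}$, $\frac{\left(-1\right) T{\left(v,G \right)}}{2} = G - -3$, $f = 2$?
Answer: $-40560$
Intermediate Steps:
$T{\left(v,G \right)} = -6 - 2 G$ ($T{\left(v,G \right)} = - 2 \left(G - -3\right) = - 2 \left(G + 3\right) = - 2 \left(3 + G\right) = -6 - 2 G$)
$S = 13$
$M{\left(N \right)} = 20 N^{2}$ ($M{\left(N \right)} = \left(-6 - 4\right) \left(- 2 N N\right) = \left(-6 - 4\right) \left(- 2 N^{2}\right) = - 10 \left(- 2 N^{2}\right) = 20 N^{2}$)
$M{\left(S \right)} \left(\left(-2\right) 6\right) = 20 \cdot 13^{2} \left(\left(-2\right) 6\right) = 20 \cdot 169 \left(-12\right) = 3380 \left(-12\right) = -40560$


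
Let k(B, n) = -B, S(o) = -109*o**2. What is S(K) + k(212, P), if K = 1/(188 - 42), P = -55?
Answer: -4519101/21316 ≈ -212.01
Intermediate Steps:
K = 1/146 ≈ 0.0068493
S(K) + k(212, P) = -109*(1/146)**2 - 1*212 = -109*1/21316 - 212 = -109/21316 - 212 = -4519101/21316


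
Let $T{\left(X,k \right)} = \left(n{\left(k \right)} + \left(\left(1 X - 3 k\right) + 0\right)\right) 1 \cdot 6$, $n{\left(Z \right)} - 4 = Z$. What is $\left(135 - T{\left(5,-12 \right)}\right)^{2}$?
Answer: $3969$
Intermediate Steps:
$n{\left(Z \right)} = 4 + Z$
$T{\left(X,k \right)} = 24 - 12 k + 6 X$ ($T{\left(X,k \right)} = \left(\left(4 + k\right) + \left(\left(1 X - 3 k\right) + 0\right)\right) 1 \cdot 6 = \left(\left(4 + k\right) + \left(\left(X - 3 k\right) + 0\right)\right) 1 \cdot 6 = \left(\left(4 + k\right) + \left(X - 3 k\right)\right) 1 \cdot 6 = \left(4 + X - 2 k\right) 1 \cdot 6 = \left(4 + X - 2 k\right) 6 = 24 - 12 k + 6 X$)
$\left(135 - T{\left(5,-12 \right)}\right)^{2} = \left(135 - \left(24 - -144 + 6 \cdot 5\right)\right)^{2} = \left(135 - \left(24 + 144 + 30\right)\right)^{2} = \left(135 - 198\right)^{2} = \left(-63\right)^{2} = 3969$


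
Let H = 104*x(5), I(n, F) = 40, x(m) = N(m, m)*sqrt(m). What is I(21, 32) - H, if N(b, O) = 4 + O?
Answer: 40 - 936*sqrt(5) ≈ -2053.0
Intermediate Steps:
x(m) = sqrt(m)*(4 + m) (x(m) = (4 + m)*sqrt(m) = sqrt(m)*(4 + m))
H = 936*sqrt(5) (H = 104*(sqrt(5)*(4 + 5)) = 104*(sqrt(5)*9) = 104*(9*sqrt(5)) = 936*sqrt(5) ≈ 2093.0)
I(21, 32) - H = 40 - 936*sqrt(5)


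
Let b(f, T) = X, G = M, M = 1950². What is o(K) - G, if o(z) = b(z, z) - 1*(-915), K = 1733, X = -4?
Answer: -3801589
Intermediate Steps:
M = 3802500
G = 3802500
b(f, T) = -4
o(z) = 911 (o(z) = -4 - 1*(-915) = -4 + 915 = 911)
o(K) - G = 911 - 1*3802500 = 911 - 3802500 = -3801589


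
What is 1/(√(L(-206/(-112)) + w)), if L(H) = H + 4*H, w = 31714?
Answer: 2*√24870986/1776499 ≈ 0.0056145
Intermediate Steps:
L(H) = 5*H
1/(√(L(-206/(-112)) + w)) = 1/(√(5*(-206/(-112)) + 31714)) = 1/(√(5*(-206*(-1/112)) + 31714)) = 1/(√(5*(103/56) + 31714)) = 1/(√(515/56 + 31714)) = 1/(√(1776499/56)) = 1/(√24870986/28) = 2*√24870986/1776499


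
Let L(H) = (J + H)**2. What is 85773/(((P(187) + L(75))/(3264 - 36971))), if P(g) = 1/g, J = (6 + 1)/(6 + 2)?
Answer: -34601289315648/68900027 ≈ -5.0220e+5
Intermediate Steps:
J = 7/8 ≈ 0.87500
L(H) = (7/8 + H)**2
85773/(((P(187) + L(75))/(3264 - 36971))) = 85773/(((1/187 + (7 + 8*75)**2/64)/(3264 - 36971))) = 85773/(((1/187 + (7 + 600)**2/64)/(-33707))) = 85773/(((1/187 + (1/64)*607**2)*(-1/33707))) = 85773/(((1/187 + (1/64)*368449)*(-1/33707))) = 85773/(((1/187 + 368449/64)*(-1/33707))) = 85773/(((68900027/11968)*(-1/33707))) = 85773/(-68900027/403405376) = 85773*(-403405376/68900027) = -34601289315648/68900027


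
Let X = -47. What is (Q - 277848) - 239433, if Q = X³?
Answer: -621104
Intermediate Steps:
Q = -103823 (Q = (-47)³ = -103823)
(Q - 277848) - 239433 = (-103823 - 277848) - 239433 = -381671 - 239433 = -621104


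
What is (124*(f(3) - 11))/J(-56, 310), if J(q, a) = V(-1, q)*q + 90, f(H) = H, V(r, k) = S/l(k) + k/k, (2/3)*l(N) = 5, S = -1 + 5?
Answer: -240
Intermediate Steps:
S = 4
l(N) = 15/2 (l(N) = (3/2)*5 = 15/2)
V(r, k) = 23/15 (V(r, k) = 4/(15/2) + k/k = 4*(2/15) + 1 = 8/15 + 1 = 23/15)
J(q, a) = 90 + 23*q/15 (J(q, a) = 23*q/15 + 90 = 90 + 23*q/15)
(124*(f(3) - 11))/J(-56, 310) = (124*(3 - 11))/(90 + (23/15)*(-56)) = (124*(-8))/(90 - 1288/15) = -992/62/15 = -992*15/62 = -240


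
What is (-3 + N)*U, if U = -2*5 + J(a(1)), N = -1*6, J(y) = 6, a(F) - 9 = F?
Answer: 36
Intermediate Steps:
a(F) = 9 + F
N = -6
U = -4 (U = -2*5 + 6 = -10 + 6 = -4)
(-3 + N)*U = (-3 - 6)*(-4) = -9*(-4) = 36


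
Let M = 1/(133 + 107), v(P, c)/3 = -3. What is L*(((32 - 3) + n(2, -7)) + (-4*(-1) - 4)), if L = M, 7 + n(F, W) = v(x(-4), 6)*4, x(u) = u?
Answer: -7/120 ≈ -0.058333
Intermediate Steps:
v(P, c) = -9 (v(P, c) = 3*(-3) = -9)
M = 1/240 ≈ 0.0041667
n(F, W) = -43 (n(F, W) = -7 - 9*4 = -7 - 36 = -43)
L = 1/240 ≈ 0.0041667
L*(((32 - 3) + n(2, -7)) + (-4*(-1) - 4)) = (((32 - 3) - 43) + (-4*(-1) - 4))/240 = ((29 - 43) + (4 - 4))/240 = (-14 + 0)/240 = (1/240)*(-14) = -7/120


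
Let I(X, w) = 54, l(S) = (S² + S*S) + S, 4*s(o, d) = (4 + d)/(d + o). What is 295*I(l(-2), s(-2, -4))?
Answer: 15930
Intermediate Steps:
s(o, d) = (4 + d)/(4*(d + o)) (s(o, d) = ((4 + d)/(d + o))/4 = (4 + d)/(4*(d + o)))
l(S) = S + 2*S² (l(S) = (S² + S²) + S = 2*S² + S = S + 2*S²)
295*I(l(-2), s(-2, -4)) = 295*54 = 15930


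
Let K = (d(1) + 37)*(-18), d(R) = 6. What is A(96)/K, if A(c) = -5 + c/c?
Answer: 2/387 ≈ 0.0051680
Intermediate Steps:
K = -774 (K = (6 + 37)*(-18) = 43*(-18) = -774)
A(c) = -4 (A(c) = -5 + 1 = -4)
A(96)/K = -4/(-774) = -4*(-1/774) = 2/387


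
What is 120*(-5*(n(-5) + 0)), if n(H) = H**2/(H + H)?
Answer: 1500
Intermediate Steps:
n(H) = H/2 (n(H) = H**2/((2*H)) = (1/(2*H))*H**2 = H/2)
120*(-5*(n(-5) + 0)) = 120*(-5*((1/2)*(-5) + 0)) = 120*(-5*(-5/2 + 0)) = 120*(-5*(-5/2)) = 120*(25/2) = 1500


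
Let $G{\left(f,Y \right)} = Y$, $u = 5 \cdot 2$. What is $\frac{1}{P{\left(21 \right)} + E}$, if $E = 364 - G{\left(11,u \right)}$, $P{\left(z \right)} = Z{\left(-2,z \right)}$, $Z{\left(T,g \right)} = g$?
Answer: $\frac{1}{375} \approx 0.0026667$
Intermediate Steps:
$u = 10$
$P{\left(z \right)} = z$
$E = 354$ ($E = 364 - 10 = 354$)
$\frac{1}{P{\left(21 \right)} + E} = \frac{1}{21 + 354} = \frac{1}{375}$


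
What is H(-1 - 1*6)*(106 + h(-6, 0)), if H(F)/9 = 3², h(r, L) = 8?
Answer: 9234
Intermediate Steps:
H(F) = 81 (H(F) = 9*3² = 9*9 = 81)
H(-1 - 1*6)*(106 + h(-6, 0)) = 81*(106 + 8) = 81*114 = 9234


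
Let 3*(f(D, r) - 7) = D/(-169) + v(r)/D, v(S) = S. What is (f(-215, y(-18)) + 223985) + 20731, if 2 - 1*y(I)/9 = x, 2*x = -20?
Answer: 26676058588/109005 ≈ 2.4472e+5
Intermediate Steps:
x = -10 (x = (1/2)*(-20) = -10)
y(I) = 108 (y(I) = 18 - 9*(-10) = 18 + 90 = 108)
f(D, r) = 7 - D/507 + r/(3*D) (f(D, r) = 7 + (D/(-169) + r/D)/3 = 7 + (D*(-1/169) + r/D)/3 = 7 + (-D/169 + r/D)/3 = 7 + (-D/507 + r/(3*D)) = 7 - D/507 + r/(3*D))
(f(-215, y(-18)) + 223985) + 20731 = ((7 - 1/507*(-215) + (1/3)*108/(-215)) + 223985) + 20731 = ((7 + 215/507 + (1/3)*108*(-1/215)) + 223985) + 20731 = ((7 + 215/507 - 36/215) + 223985) + 20731 = (791008/109005 + 223985) + 20731 = 24416275933/109005 + 20731 = 26676058588/109005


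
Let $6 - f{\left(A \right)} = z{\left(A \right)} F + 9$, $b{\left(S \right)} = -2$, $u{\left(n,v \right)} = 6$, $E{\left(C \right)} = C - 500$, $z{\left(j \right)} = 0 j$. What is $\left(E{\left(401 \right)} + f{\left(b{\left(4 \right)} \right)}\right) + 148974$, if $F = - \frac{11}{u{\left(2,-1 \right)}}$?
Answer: $148872$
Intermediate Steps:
$z{\left(j \right)} = 0$
$E{\left(C \right)} = -500 + C$
$F = - \frac{11}{6} \approx -1.8333$
$f{\left(A \right)} = -3$ ($f{\left(A \right)} = 6 - \left(0 \left(- \frac{11}{6}\right) + 9\right) = 6 - \left(0 + 9\right) = 6 - 9 = -3$)
$\left(E{\left(401 \right)} + f{\left(b{\left(4 \right)} \right)}\right) + 148974 = \left(\left(-500 + 401\right) - 3\right) + 148974 = \left(-99 - 3\right) + 148974 = -102 + 148974 = 148872$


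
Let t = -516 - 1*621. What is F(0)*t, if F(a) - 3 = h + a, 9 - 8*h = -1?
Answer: -19329/4 ≈ -4832.3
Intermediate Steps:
h = 5/4 (h = 9/8 - ⅛*(-1) = 9/8 + ⅛ = 5/4 ≈ 1.2500)
F(a) = 17/4 + a (F(a) = 3 + (5/4 + a) = 17/4 + a)
t = -1137 (t = -516 - 621 = -1137)
F(0)*t = (17/4 + 0)*(-1137) = (17/4)*(-1137) = -19329/4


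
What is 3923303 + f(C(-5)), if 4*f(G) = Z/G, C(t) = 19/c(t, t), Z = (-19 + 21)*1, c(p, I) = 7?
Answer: 149085521/38 ≈ 3.9233e+6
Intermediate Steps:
Z = 2 (Z = 2*1 = 2)
C(t) = 19/7
f(G) = 1/(2*G) (f(G) = (2/G)/4 = 1/(2*G))
3923303 + f(C(-5)) = 3923303 + 1/(2*(19/7)) = 3923303 + (1/2)*(7/19) = 3923303 + 7/38 = 149085521/38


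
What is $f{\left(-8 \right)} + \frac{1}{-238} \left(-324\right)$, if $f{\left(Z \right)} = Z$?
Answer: $- \frac{790}{119} \approx -6.6387$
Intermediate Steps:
$f{\left(-8 \right)} + \frac{1}{-238} \left(-324\right) = -8 + \frac{1}{-238} \left(-324\right) = -8 - - \frac{162}{119} = -8 + \frac{162}{119} = - \frac{790}{119}$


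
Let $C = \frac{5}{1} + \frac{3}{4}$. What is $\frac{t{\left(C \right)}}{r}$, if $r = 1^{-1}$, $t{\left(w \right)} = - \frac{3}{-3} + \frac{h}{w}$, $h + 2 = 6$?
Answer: $\frac{39}{23} \approx 1.6957$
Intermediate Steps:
$h = 4$ ($h = -2 + 6 = 4$)
$C = \frac{23}{4}$ ($C = 5 \cdot 1 + 3 \cdot \frac{1}{4} = 5 + \frac{3}{4} = \frac{23}{4} \approx 5.75$)
$t{\left(w \right)} = 1 + \frac{4}{w}$ ($t{\left(w \right)} = - \frac{3}{-3} + \frac{4}{w} = \left(-3\right) \left(- \frac{1}{3}\right) + \frac{4}{w} = 1 + \frac{4}{w}$)
$r = 1$
$\frac{t{\left(C \right)}}{r} = \frac{\frac{1}{\frac{23}{4}} \left(4 + \frac{23}{4}\right)}{1} = 1 \cdot \frac{4}{23} \cdot \frac{39}{4} = 1 \cdot \frac{39}{23} = \frac{39}{23}$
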